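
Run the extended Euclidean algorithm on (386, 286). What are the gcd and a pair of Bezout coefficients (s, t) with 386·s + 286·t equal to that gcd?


Euclidean algorithm on (386, 286) — divide until remainder is 0:
  386 = 1 · 286 + 100
  286 = 2 · 100 + 86
  100 = 1 · 86 + 14
  86 = 6 · 14 + 2
  14 = 7 · 2 + 0
gcd(386, 286) = 2.
Track Bezout coefficients alongside the remainders: start with r₀ = 386 = a·1 + b·0 (s = 1, t = 0) and r₁ = 286 = a·0 + b·1 (s = 0, t = 1); each new remainder r_{k+1} = r_{k-1} − q_k·r_k inherits s_{k+1} = s_{k-1} − q_k·s_k, t_{k+1} = t_{k-1} − q_k·t_k, so r_k = a·s_k + b·t_k at every step:
  q = 1: r = 100, s = 1 − 1·0 = 1, t = 0 − 1·1 = -1  (check: 386·1 + 286·(-1) = 100)
  q = 2: r = 86, s = 0 − 2·1 = -2, t = 1 − 2·(-1) = 3  (check: 386·(-2) + 286·3 = 86)
  q = 1: r = 14, s = 1 − 1·(-2) = 3, t = -1 − 1·3 = -4  (check: 386·3 + 286·(-4) = 14)
  q = 6: r = 2, s = -2 − 6·3 = -20, t = 3 − 6·(-4) = 27  (check: 386·(-20) + 286·27 = 2)
The row with r = 2 (the gcd) gives the Bezout coefficients s = -20, t = 27.
Result: 386 · (-20) + 286 · (27) = 2.

gcd(386, 286) = 2; s = -20, t = 27 (check: 386·(-20) + 286·27 = 2).


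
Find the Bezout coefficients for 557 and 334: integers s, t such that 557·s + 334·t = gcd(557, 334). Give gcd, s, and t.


Euclidean algorithm on (557, 334) — divide until remainder is 0:
  557 = 1 · 334 + 223
  334 = 1 · 223 + 111
  223 = 2 · 111 + 1
  111 = 111 · 1 + 0
gcd(557, 334) = 1.
Track Bezout coefficients alongside the remainders: start with r₀ = 557 = a·1 + b·0 (s = 1, t = 0) and r₁ = 334 = a·0 + b·1 (s = 0, t = 1); each new remainder r_{k+1} = r_{k-1} − q_k·r_k inherits s_{k+1} = s_{k-1} − q_k·s_k, t_{k+1} = t_{k-1} − q_k·t_k, so r_k = a·s_k + b·t_k at every step:
  q = 1: r = 223, s = 1 − 1·0 = 1, t = 0 − 1·1 = -1  (check: 557·1 + 334·(-1) = 223)
  q = 1: r = 111, s = 0 − 1·1 = -1, t = 1 − 1·(-1) = 2  (check: 557·(-1) + 334·2 = 111)
  q = 2: r = 1, s = 1 − 2·(-1) = 3, t = -1 − 2·2 = -5  (check: 557·3 + 334·(-5) = 1)
The row with r = 1 (the gcd) gives the Bezout coefficients s = 3, t = -5.
Result: 557 · (3) + 334 · (-5) = 1.

gcd(557, 334) = 1; s = 3, t = -5 (check: 557·3 + 334·(-5) = 1).


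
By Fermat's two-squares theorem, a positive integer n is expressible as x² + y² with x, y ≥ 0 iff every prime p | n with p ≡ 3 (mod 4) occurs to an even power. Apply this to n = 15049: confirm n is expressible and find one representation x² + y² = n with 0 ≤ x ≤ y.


Step 1: Factor n = 15049 = 101 · 149.
Step 2: Check the mod-4 condition on each prime factor: 101 ≡ 1 (mod 4), exponent 1; 149 ≡ 1 (mod 4), exponent 1.
All primes ≡ 3 (mod 4) appear to even exponent (or don't appear), so by the two-squares theorem n IS expressible as a sum of two squares.
Step 3: Build a representation. Here n = 101 · 149 is a product of primes ≡ 1 (mod 4). Each prime p ≡ 1 (mod 4) is itself a sum of two squares; find a² by testing p − a² for a perfect square:
  101: 101 − 1² = 100 = 10² ⇒ 101 = 1² + 10².
  149: 149 − 1² = 148, 149 − 2² = 145, 149 − 3² = 140, 149 − 4² = 133, 149 − 5² = 124, 149 − 6² = 113, 149 − 7² = 100 = 10² ⇒ 149 = 7² + 10².
  Combine using the Brahmagupta–Fibonacci identity (a² + b²)(c² + d²) = (ac − bd)² + (ad + bc)² = (ac + bd)² + (ad − bc)²:
  101 · 149 = 15049: from (1² + 10²)(7² + 10²), take (1·7 − 10·10, 1·10 + 10·7) = (7 − 100, 10 + 70) = (-93, 80); dropping signs (only squares matter) gives (93, 80); check 93² + 80² = 8649 + 6400 = 15049 ✓.
Step 4: Order so x ≤ y and verify: 80² + 93² = 6400 + 8649 = 15049 = n. ✓

n = 15049 = 80² + 93² (one valid representation with x ≤ y).


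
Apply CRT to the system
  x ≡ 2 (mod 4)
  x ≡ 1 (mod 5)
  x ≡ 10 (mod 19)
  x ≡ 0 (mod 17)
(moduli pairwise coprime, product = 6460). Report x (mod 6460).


Product of moduli M = 4 · 5 · 19 · 17 = 6460.
Merge one congruence at a time:
  Start: x ≡ 2 (mod 4).
  Combine with x ≡ 1 (mod 5); new modulus lcm = 20.
    Write x = 2 + 4·t and substitute into x ≡ 1 (mod 5): 4·t ≡ 1 − 2 = -1 (mod 5).
    Reduce coefficients mod 5: 4·t ≡ 4 (mod 5).
    The inverse of 4 mod 5 is 4 (since 4·4 = 16 = 3·5 + 1), so t ≡ 4·4 = 16 ≡ 1 (mod 5).
    Then x = 2 + 4·1 = 6, valid modulo lcm(4, 5) = 20: x ≡ 6 (mod 20).
  Combine with x ≡ 10 (mod 19); new modulus lcm = 380.
    Write x = 6 + 20·t and substitute into x ≡ 10 (mod 19): 20·t ≡ 10 − 6 = 4 (mod 19).
    Reduce coefficients mod 19: 1·t ≡ 4 (mod 19).
    So t ≡ 4 (mod 19).
    Then x = 6 + 20·4 = 86, valid modulo lcm(20, 19) = 380: x ≡ 86 (mod 380).
  Combine with x ≡ 0 (mod 17); new modulus lcm = 6460.
    Write x = 86 + 380·t and substitute into x ≡ 0 (mod 17): 380·t ≡ 0 − 86 = -86 (mod 17).
    Reduce coefficients mod 17: 6·t ≡ 16 (mod 17).
    The inverse of 6 mod 17 is 3 (since 6·3 = 18 = 1·17 + 1), so t ≡ 3·16 = 48 ≡ 14 (mod 17).
    Then x = 86 + 380·14 = 5406, valid modulo lcm(380, 17) = 6460: x ≡ 5406 (mod 6460).
Verify against each original: 5406 mod 4 = 2, 5406 mod 5 = 1, 5406 mod 19 = 10, 5406 mod 17 = 0.

x ≡ 5406 (mod 6460).


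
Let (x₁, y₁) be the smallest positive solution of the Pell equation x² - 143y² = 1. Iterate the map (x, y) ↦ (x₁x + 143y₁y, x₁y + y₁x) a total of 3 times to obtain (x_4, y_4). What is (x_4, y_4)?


Step 1: Find the fundamental solution (x₁, y₁) of x² - 143y² = 1.
  Expand √143 as a continued fraction. a₀ = ⌊√143⌋ = 11; iterate m_{k+1} = d_k·a_k − m_k, d_{k+1} = (143 − m_{k+1}²)/d_k, a_{k+1} = ⌊(a₀ + m_{k+1})/d_{k+1}⌋ (starting m₀ = 0, d₀ = 1), with convergents p_k = a_k·p_{k-1} + p_{k-2}, q_k = a_k·q_{k-1} + q_{k-2} (p₋₁ = 1, q₋₁ = 0):
  k = 0: a₀ = 11; p₀/q₀ = 11/1; p₀² − 143·q₀² = 121 − 143 = -22.
  k = 1: m = 11, d = 22, a = ⌊(11 + 11)/22⌋ = 1; p/q = (1·11 + 1)/(1·1 + 0) = 12/1; p² − 143·q² = 144 − 143 = 1.
  The first convergent with p² − 143·q² = 1 gives the fundamental solution (x₁, y₁) = (12, 1).
Step 2: Apply the recurrence (x_{n+1}, y_{n+1}) = (x₁x_n + 143y₁y_n, x₁y_n + y₁x_n) repeatedly.
  From (x_1, y_1) = (12, 1): x_2 = 12·12 + 143·1·1 = 287; y_2 = 12·1 + 1·12 = 24.
  From (x_2, y_2) = (287, 24): x_3 = 12·287 + 143·1·24 = 6876; y_3 = 12·24 + 1·287 = 575.
  From (x_3, y_3) = (6876, 575): x_4 = 12·6876 + 143·1·575 = 164737; y_4 = 12·575 + 1·6876 = 13776.
Step 3: Verify x_4² - 143·y_4² = 27138279169 - 27138279168 = 1 (should be 1). ✓

(x_1, y_1) = (12, 1); (x_4, y_4) = (164737, 13776).


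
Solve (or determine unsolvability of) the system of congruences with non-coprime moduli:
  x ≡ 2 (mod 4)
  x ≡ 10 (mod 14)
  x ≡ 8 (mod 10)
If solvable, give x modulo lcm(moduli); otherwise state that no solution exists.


Moduli 4, 14, 10 are not pairwise coprime, so CRT works modulo lcm(m_i) when all pairwise compatibility conditions hold.
Pairwise compatibility: gcd(m_i, m_j) must divide a_i - a_j for every pair.
Merge one congruence at a time:
  Start: x ≡ 2 (mod 4).
  Combine with x ≡ 10 (mod 14): gcd(4, 14) = 2; 10 - 2 = 8, which IS divisible by 2, so compatible.
    Write x = 2 + 4·t and substitute into x ≡ 10 (mod 14): 4·t ≡ 10 − 2 = 8 (mod 14).
    Divide the congruence (and modulus) by g = 2: 2·t ≡ 4 (mod 7).
    The inverse of 2 mod 7 is 4 (since 2·4 = 8 = 1·7 + 1), so t ≡ 4·4 = 16 ≡ 2 (mod 7).
    Then x = 2 + 4·2 = 10, valid modulo lcm(4, 14) = 28: x ≡ 10 (mod 28).
  Combine with x ≡ 8 (mod 10): gcd(28, 10) = 2; 8 - 10 = -2, which IS divisible by 2, so compatible.
    Write x = 10 + 28·t and substitute into x ≡ 8 (mod 10): 28·t ≡ 8 − 10 = -2 (mod 10).
    Divide the congruence (and modulus) by g = 2: 14·t ≡ -1 (mod 5).
    Reduce coefficients mod 5: 4·t ≡ 4 (mod 5).
    The inverse of 4 mod 5 is 4 (since 4·4 = 16 = 3·5 + 1), so t ≡ 4·4 = 16 ≡ 1 (mod 5).
    Then x = 10 + 28·1 = 38, valid modulo lcm(28, 10) = 140: x ≡ 38 (mod 140).
Verify: 38 mod 4 = 2, 38 mod 14 = 10, 38 mod 10 = 8.

x ≡ 38 (mod 140).


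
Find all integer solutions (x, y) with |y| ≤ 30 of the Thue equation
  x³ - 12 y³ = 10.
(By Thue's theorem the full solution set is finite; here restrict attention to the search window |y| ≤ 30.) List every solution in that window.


The equation is x³ - 12y³ = 10. For fixed y, x³ = 12·y³ + 10, so a solution requires the RHS to be a perfect cube.
Strategy: iterate y from -30 to 30, compute RHS = 12·y³ + 10, and check whether it is a (positive or negative) perfect cube.
Check small values of y:
  y = 0: RHS = 10 is not a perfect cube.
  y = 1: RHS = 22 is not a perfect cube.
  y = -1: RHS = -2 is not a perfect cube.
  y = 2: RHS = 106 is not a perfect cube.
  y = -2: RHS = -86 is not a perfect cube.
  y = 3: RHS = 334 is not a perfect cube.
  y = -3: RHS = -314 is not a perfect cube.
Continuing the search up to |y| = 30 finds no solutions either.
No (x, y) in the scanned range satisfies the equation.

No integer solutions with |y| ≤ 30.


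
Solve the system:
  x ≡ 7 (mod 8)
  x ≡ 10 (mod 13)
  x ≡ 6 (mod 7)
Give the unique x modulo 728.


Moduli 8, 13, 7 are pairwise coprime; by CRT there is a unique solution modulo M = 8 · 13 · 7 = 728.
Solve pairwise, accumulating the modulus:
  Start with x ≡ 7 (mod 8).
  Combine with x ≡ 10 (mod 13): since gcd(8, 13) = 1, we get a unique residue mod 104.
    Write x = 7 + 8·t and substitute into x ≡ 10 (mod 13): 8·t ≡ 10 − 7 = 3 (mod 13).
    The inverse of 8 mod 13 is 5 (since 8·5 = 40 = 3·13 + 1), so t ≡ 5·3 = 15 ≡ 2 (mod 13).
    Then x = 7 + 8·2 = 23, valid modulo lcm(8, 13) = 104: x ≡ 23 (mod 104).
  Combine with x ≡ 6 (mod 7): since gcd(104, 7) = 1, we get a unique residue mod 728.
    Write x = 23 + 104·t and substitute into x ≡ 6 (mod 7): 104·t ≡ 6 − 23 = -17 (mod 7).
    Reduce coefficients mod 7: 6·t ≡ 4 (mod 7).
    The inverse of 6 mod 7 is 6 (since 6·6 = 36 = 5·7 + 1), so t ≡ 6·4 = 24 ≡ 3 (mod 7).
    Then x = 23 + 104·3 = 335, valid modulo lcm(104, 7) = 728: x ≡ 335 (mod 728).
Verify: 335 mod 8 = 7 ✓, 335 mod 13 = 10 ✓, 335 mod 7 = 6 ✓.

x ≡ 335 (mod 728).


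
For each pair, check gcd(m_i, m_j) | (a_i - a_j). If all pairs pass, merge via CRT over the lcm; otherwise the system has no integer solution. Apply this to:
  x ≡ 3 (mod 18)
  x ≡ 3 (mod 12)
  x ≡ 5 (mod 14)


Moduli 18, 12, 14 are not pairwise coprime, so CRT works modulo lcm(m_i) when all pairwise compatibility conditions hold.
Pairwise compatibility: gcd(m_i, m_j) must divide a_i - a_j for every pair.
Merge one congruence at a time:
  Start: x ≡ 3 (mod 18).
  Combine with x ≡ 3 (mod 12): gcd(18, 12) = 6; 3 - 3 = 0, which IS divisible by 6, so compatible.
    Write x = 3 + 18·t and substitute into x ≡ 3 (mod 12): 18·t ≡ 3 − 3 = 0 (mod 12).
    Divide the congruence (and modulus) by g = 6: 3·t ≡ 0 (mod 2).
    Reduce coefficients mod 2: 1·t ≡ 0 (mod 2).
    So t ≡ 0 (mod 2).
    Then x = 3 + 18·0 = 3, valid modulo lcm(18, 12) = 36: x ≡ 3 (mod 36).
  Combine with x ≡ 5 (mod 14): gcd(36, 14) = 2; 5 - 3 = 2, which IS divisible by 2, so compatible.
    Write x = 3 + 36·t and substitute into x ≡ 5 (mod 14): 36·t ≡ 5 − 3 = 2 (mod 14).
    Divide the congruence (and modulus) by g = 2: 18·t ≡ 1 (mod 7).
    Reduce coefficients mod 7: 4·t ≡ 1 (mod 7).
    The inverse of 4 mod 7 is 2 (since 4·2 = 8 = 1·7 + 1), so t ≡ 2·1 = 2 ≡ 2 (mod 7).
    Then x = 3 + 36·2 = 75, valid modulo lcm(36, 14) = 252: x ≡ 75 (mod 252).
Verify: 75 mod 18 = 3, 75 mod 12 = 3, 75 mod 14 = 5.

x ≡ 75 (mod 252).


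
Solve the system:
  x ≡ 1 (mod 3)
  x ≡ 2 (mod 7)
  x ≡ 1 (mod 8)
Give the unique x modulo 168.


Moduli 3, 7, 8 are pairwise coprime; by CRT there is a unique solution modulo M = 3 · 7 · 8 = 168.
Solve pairwise, accumulating the modulus:
  Start with x ≡ 1 (mod 3).
  Combine with x ≡ 2 (mod 7): since gcd(3, 7) = 1, we get a unique residue mod 21.
    Write x = 1 + 3·t and substitute into x ≡ 2 (mod 7): 3·t ≡ 2 − 1 = 1 (mod 7).
    The inverse of 3 mod 7 is 5 (since 3·5 = 15 = 2·7 + 1), so t ≡ 5·1 = 5 ≡ 5 (mod 7).
    Then x = 1 + 3·5 = 16, valid modulo lcm(3, 7) = 21: x ≡ 16 (mod 21).
  Combine with x ≡ 1 (mod 8): since gcd(21, 8) = 1, we get a unique residue mod 168.
    Write x = 16 + 21·t and substitute into x ≡ 1 (mod 8): 21·t ≡ 1 − 16 = -15 (mod 8).
    Reduce coefficients mod 8: 5·t ≡ 1 (mod 8).
    The inverse of 5 mod 8 is 5 (since 5·5 = 25 = 3·8 + 1), so t ≡ 5·1 = 5 ≡ 5 (mod 8).
    Then x = 16 + 21·5 = 121, valid modulo lcm(21, 8) = 168: x ≡ 121 (mod 168).
Verify: 121 mod 3 = 1 ✓, 121 mod 7 = 2 ✓, 121 mod 8 = 1 ✓.

x ≡ 121 (mod 168).


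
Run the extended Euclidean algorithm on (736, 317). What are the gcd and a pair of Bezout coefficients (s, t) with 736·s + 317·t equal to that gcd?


Euclidean algorithm on (736, 317) — divide until remainder is 0:
  736 = 2 · 317 + 102
  317 = 3 · 102 + 11
  102 = 9 · 11 + 3
  11 = 3 · 3 + 2
  3 = 1 · 2 + 1
  2 = 2 · 1 + 0
gcd(736, 317) = 1.
Track Bezout coefficients alongside the remainders: start with r₀ = 736 = a·1 + b·0 (s = 1, t = 0) and r₁ = 317 = a·0 + b·1 (s = 0, t = 1); each new remainder r_{k+1} = r_{k-1} − q_k·r_k inherits s_{k+1} = s_{k-1} − q_k·s_k, t_{k+1} = t_{k-1} − q_k·t_k, so r_k = a·s_k + b·t_k at every step:
  q = 2: r = 102, s = 1 − 2·0 = 1, t = 0 − 2·1 = -2  (check: 736·1 + 317·(-2) = 102)
  q = 3: r = 11, s = 0 − 3·1 = -3, t = 1 − 3·(-2) = 7  (check: 736·(-3) + 317·7 = 11)
  q = 9: r = 3, s = 1 − 9·(-3) = 28, t = -2 − 9·7 = -65  (check: 736·28 + 317·(-65) = 3)
  q = 3: r = 2, s = -3 − 3·28 = -87, t = 7 − 3·(-65) = 202  (check: 736·(-87) + 317·202 = 2)
  q = 1: r = 1, s = 28 − 1·(-87) = 115, t = -65 − 1·202 = -267  (check: 736·115 + 317·(-267) = 1)
The row with r = 1 (the gcd) gives the Bezout coefficients s = 115, t = -267.
Result: 736 · (115) + 317 · (-267) = 1.

gcd(736, 317) = 1; s = 115, t = -267 (check: 736·115 + 317·(-267) = 1).


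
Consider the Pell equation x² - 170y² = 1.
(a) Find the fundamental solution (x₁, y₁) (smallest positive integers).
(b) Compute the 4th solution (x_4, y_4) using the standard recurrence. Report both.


Step 1: Find the fundamental solution (x₁, y₁) of x² - 170y² = 1.
  Expand √170 as a continued fraction. a₀ = ⌊√170⌋ = 13; iterate m_{k+1} = d_k·a_k − m_k, d_{k+1} = (170 − m_{k+1}²)/d_k, a_{k+1} = ⌊(a₀ + m_{k+1})/d_{k+1}⌋ (starting m₀ = 0, d₀ = 1), with convergents p_k = a_k·p_{k-1} + p_{k-2}, q_k = a_k·q_{k-1} + q_{k-2} (p₋₁ = 1, q₋₁ = 0):
  k = 0: a₀ = 13; p₀/q₀ = 13/1; p₀² − 170·q₀² = 169 − 170 = -1.
  k = 1: m = 13, d = 1, a = ⌊(13 + 13)/1⌋ = 26; p/q = (26·13 + 1)/(26·1 + 0) = 339/26; p² − 170·q² = 114921 − 114920 = 1.
  The first convergent with p² − 170·q² = 1 gives the fundamental solution (x₁, y₁) = (339, 26).
Step 2: Apply the recurrence (x_{n+1}, y_{n+1}) = (x₁x_n + 170y₁y_n, x₁y_n + y₁x_n) repeatedly.
  From (x_1, y_1) = (339, 26): x_2 = 339·339 + 170·26·26 = 229841; y_2 = 339·26 + 26·339 = 17628.
  From (x_2, y_2) = (229841, 17628): x_3 = 339·229841 + 170·26·17628 = 155831859; y_3 = 339·17628 + 26·229841 = 11951758.
  From (x_3, y_3) = (155831859, 11951758): x_4 = 339·155831859 + 170·26·11951758 = 105653770561; y_4 = 339·11951758 + 26·155831859 = 8103274296.
Step 3: Verify x_4² - 170·y_4² = 11162719233756430254721 - 11162719233756430254720 = 1 (should be 1). ✓

(x_1, y_1) = (339, 26); (x_4, y_4) = (105653770561, 8103274296).


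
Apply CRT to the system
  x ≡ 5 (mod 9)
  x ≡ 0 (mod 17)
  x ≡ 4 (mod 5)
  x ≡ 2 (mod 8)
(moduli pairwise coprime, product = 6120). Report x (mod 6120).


Product of moduli M = 9 · 17 · 5 · 8 = 6120.
Merge one congruence at a time:
  Start: x ≡ 5 (mod 9).
  Combine with x ≡ 0 (mod 17); new modulus lcm = 153.
    Write x = 5 + 9·t and substitute into x ≡ 0 (mod 17): 9·t ≡ 0 − 5 = -5 (mod 17).
    Reduce coefficients mod 17: 9·t ≡ 12 (mod 17).
    The inverse of 9 mod 17 is 2 (since 9·2 = 18 = 1·17 + 1), so t ≡ 2·12 = 24 ≡ 7 (mod 17).
    Then x = 5 + 9·7 = 68, valid modulo lcm(9, 17) = 153: x ≡ 68 (mod 153).
  Combine with x ≡ 4 (mod 5); new modulus lcm = 765.
    Write x = 68 + 153·t and substitute into x ≡ 4 (mod 5): 153·t ≡ 4 − 68 = -64 (mod 5).
    Reduce coefficients mod 5: 3·t ≡ 1 (mod 5).
    The inverse of 3 mod 5 is 2 (since 3·2 = 6 = 1·5 + 1), so t ≡ 2·1 = 2 ≡ 2 (mod 5).
    Then x = 68 + 153·2 = 374, valid modulo lcm(153, 5) = 765: x ≡ 374 (mod 765).
  Combine with x ≡ 2 (mod 8); new modulus lcm = 6120.
    Write x = 374 + 765·t and substitute into x ≡ 2 (mod 8): 765·t ≡ 2 − 374 = -372 (mod 8).
    Reduce coefficients mod 8: 5·t ≡ 4 (mod 8).
    The inverse of 5 mod 8 is 5 (since 5·5 = 25 = 3·8 + 1), so t ≡ 5·4 = 20 ≡ 4 (mod 8).
    Then x = 374 + 765·4 = 3434, valid modulo lcm(765, 8) = 6120: x ≡ 3434 (mod 6120).
Verify against each original: 3434 mod 9 = 5, 3434 mod 17 = 0, 3434 mod 5 = 4, 3434 mod 8 = 2.

x ≡ 3434 (mod 6120).


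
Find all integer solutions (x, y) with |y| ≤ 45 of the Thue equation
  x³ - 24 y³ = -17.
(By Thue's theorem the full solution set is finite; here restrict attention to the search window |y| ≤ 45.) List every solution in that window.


The equation is x³ - 24y³ = -17. For fixed y, x³ = 24·y³ − 17, so a solution requires the RHS to be a perfect cube.
Strategy: iterate y from -45 to 45, compute RHS = 24·y³ − 17, and check whether it is a (positive or negative) perfect cube.
Check small values of y:
  y = 0: RHS = -17 is not a perfect cube.
  y = 1: RHS = 7 is not a perfect cube.
  y = -1: RHS = -41 is not a perfect cube.
  y = 2: RHS = 175 is not a perfect cube.
  y = -2: RHS = -209 is not a perfect cube.
  y = 3: RHS = 631 is not a perfect cube.
  y = -3: RHS = -665 is not a perfect cube.
Continuing the search up to |y| = 45 finds no solutions either.
No (x, y) in the scanned range satisfies the equation.

No integer solutions with |y| ≤ 45.


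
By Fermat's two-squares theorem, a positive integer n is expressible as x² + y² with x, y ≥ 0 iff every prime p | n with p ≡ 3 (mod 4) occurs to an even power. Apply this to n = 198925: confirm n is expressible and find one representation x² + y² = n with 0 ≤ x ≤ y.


Step 1: Factor n = 198925 = 5^2 · 73 · 109.
Step 2: Check the mod-4 condition on each prime factor: 5 ≡ 1 (mod 4), exponent 2; 73 ≡ 1 (mod 4), exponent 1; 109 ≡ 1 (mod 4), exponent 1.
All primes ≡ 3 (mod 4) appear to even exponent (or don't appear), so by the two-squares theorem n IS expressible as a sum of two squares.
Step 3: Build a representation. Group n = k² · m with k = 5 and m = 73 · 109 = 7957 (a product of primes ≡ 1 (mod 4)); a representation of m scales to one of n via (k·x)² + (k·y)² = k²(x² + y²). Each prime p ≡ 1 (mod 4) is itself a sum of two squares; find a² by testing p − a² for a perfect square:
  73: 73 − 1² = 72, 73 − 2² = 69, 73 − 3² = 64 = 8² ⇒ 73 = 3² + 8².
  109: 109 − 1² = 108, 109 − 2² = 105, 109 − 3² = 100 = 10² ⇒ 109 = 3² + 10².
  Combine using the Brahmagupta–Fibonacci identity (a² + b²)(c² + d²) = (ac − bd)² + (ad + bc)² = (ac + bd)² + (ad − bc)²:
  73 · 109 = 7957: from (3² + 8²)(3² + 10²), take (3·3 − 8·10, 3·10 + 8·3) = (9 − 80, 30 + 24) = (-71, 54); dropping signs (only squares matter) gives (71, 54); check 71² + 54² = 5041 + 2916 = 7957 ✓.
  Scale by k = 5: (5·71, 5·54) = (355, 270).
Step 4: Order so x ≤ y and verify: 270² + 355² = 72900 + 126025 = 198925 = n. ✓

n = 198925 = 270² + 355² (one valid representation with x ≤ y).


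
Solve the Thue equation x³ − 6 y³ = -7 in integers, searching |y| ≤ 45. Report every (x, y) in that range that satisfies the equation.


The equation is x³ - 6y³ = -7. For fixed y, x³ = 6·y³ − 7, so a solution requires the RHS to be a perfect cube.
Strategy: iterate y from -45 to 45, compute RHS = 6·y³ − 7, and check whether it is a (positive or negative) perfect cube.
Check small values of y:
  y = 0: RHS = -7 is not a perfect cube.
  y = 1: RHS = -1 = (-1)³ ⇒ x = -1 works.
  y = -1: RHS = -13 is not a perfect cube.
  y = 2: RHS = 41 is not a perfect cube.
  y = -2: RHS = -55 is not a perfect cube.
  y = 3: RHS = 155 is not a perfect cube.
  y = -3: RHS = -169 is not a perfect cube.
Continuing the search up to |y| = 45 finds no further solutions beyond those listed.
Collected solutions: (-1, 1).

Solutions (with |y| ≤ 45): (-1, 1).


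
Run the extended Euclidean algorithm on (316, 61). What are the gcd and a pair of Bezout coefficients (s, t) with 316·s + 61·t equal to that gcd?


Euclidean algorithm on (316, 61) — divide until remainder is 0:
  316 = 5 · 61 + 11
  61 = 5 · 11 + 6
  11 = 1 · 6 + 5
  6 = 1 · 5 + 1
  5 = 5 · 1 + 0
gcd(316, 61) = 1.
Track Bezout coefficients alongside the remainders: start with r₀ = 316 = a·1 + b·0 (s = 1, t = 0) and r₁ = 61 = a·0 + b·1 (s = 0, t = 1); each new remainder r_{k+1} = r_{k-1} − q_k·r_k inherits s_{k+1} = s_{k-1} − q_k·s_k, t_{k+1} = t_{k-1} − q_k·t_k, so r_k = a·s_k + b·t_k at every step:
  q = 5: r = 11, s = 1 − 5·0 = 1, t = 0 − 5·1 = -5  (check: 316·1 + 61·(-5) = 11)
  q = 5: r = 6, s = 0 − 5·1 = -5, t = 1 − 5·(-5) = 26  (check: 316·(-5) + 61·26 = 6)
  q = 1: r = 5, s = 1 − 1·(-5) = 6, t = -5 − 1·26 = -31  (check: 316·6 + 61·(-31) = 5)
  q = 1: r = 1, s = -5 − 1·6 = -11, t = 26 − 1·(-31) = 57  (check: 316·(-11) + 61·57 = 1)
The row with r = 1 (the gcd) gives the Bezout coefficients s = -11, t = 57.
Result: 316 · (-11) + 61 · (57) = 1.

gcd(316, 61) = 1; s = -11, t = 57 (check: 316·(-11) + 61·57 = 1).


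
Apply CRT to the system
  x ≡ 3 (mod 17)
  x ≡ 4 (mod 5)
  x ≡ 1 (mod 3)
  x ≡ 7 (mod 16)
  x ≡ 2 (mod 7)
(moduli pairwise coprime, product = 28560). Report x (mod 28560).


Product of moduli M = 17 · 5 · 3 · 16 · 7 = 28560.
Merge one congruence at a time:
  Start: x ≡ 3 (mod 17).
  Combine with x ≡ 4 (mod 5); new modulus lcm = 85.
    Write x = 3 + 17·t and substitute into x ≡ 4 (mod 5): 17·t ≡ 4 − 3 = 1 (mod 5).
    Reduce coefficients mod 5: 2·t ≡ 1 (mod 5).
    The inverse of 2 mod 5 is 3 (since 2·3 = 6 = 1·5 + 1), so t ≡ 3·1 = 3 ≡ 3 (mod 5).
    Then x = 3 + 17·3 = 54, valid modulo lcm(17, 5) = 85: x ≡ 54 (mod 85).
  Combine with x ≡ 1 (mod 3); new modulus lcm = 255.
    Write x = 54 + 85·t and substitute into x ≡ 1 (mod 3): 85·t ≡ 1 − 54 = -53 (mod 3).
    Reduce coefficients mod 3: 1·t ≡ 1 (mod 3).
    So t ≡ 1 (mod 3).
    Then x = 54 + 85·1 = 139, valid modulo lcm(85, 3) = 255: x ≡ 139 (mod 255).
  Combine with x ≡ 7 (mod 16); new modulus lcm = 4080.
    Write x = 139 + 255·t and substitute into x ≡ 7 (mod 16): 255·t ≡ 7 − 139 = -132 (mod 16).
    Reduce coefficients mod 16: 15·t ≡ 12 (mod 16).
    The inverse of 15 mod 16 is 15 (since 15·15 = 225 = 14·16 + 1), so t ≡ 15·12 = 180 ≡ 4 (mod 16).
    Then x = 139 + 255·4 = 1159, valid modulo lcm(255, 16) = 4080: x ≡ 1159 (mod 4080).
  Combine with x ≡ 2 (mod 7); new modulus lcm = 28560.
    Write x = 1159 + 4080·t and substitute into x ≡ 2 (mod 7): 4080·t ≡ 2 − 1159 = -1157 (mod 7).
    Reduce coefficients mod 7: 6·t ≡ 5 (mod 7).
    The inverse of 6 mod 7 is 6 (since 6·6 = 36 = 5·7 + 1), so t ≡ 6·5 = 30 ≡ 2 (mod 7).
    Then x = 1159 + 4080·2 = 9319, valid modulo lcm(4080, 7) = 28560: x ≡ 9319 (mod 28560).
Verify against each original: 9319 mod 17 = 3, 9319 mod 5 = 4, 9319 mod 3 = 1, 9319 mod 16 = 7, 9319 mod 7 = 2.

x ≡ 9319 (mod 28560).


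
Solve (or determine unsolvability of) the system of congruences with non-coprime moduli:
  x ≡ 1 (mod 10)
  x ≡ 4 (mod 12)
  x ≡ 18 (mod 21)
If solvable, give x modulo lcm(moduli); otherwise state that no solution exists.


Moduli 10, 12, 21 are not pairwise coprime, so CRT works modulo lcm(m_i) when all pairwise compatibility conditions hold.
Pairwise compatibility: gcd(m_i, m_j) must divide a_i - a_j for every pair.
Merge one congruence at a time:
  Start: x ≡ 1 (mod 10).
  Combine with x ≡ 4 (mod 12): gcd(10, 12) = 2, and 4 - 1 = 3 is NOT divisible by 2.
    ⇒ system is inconsistent (no integer solution).

No solution (the system is inconsistent).


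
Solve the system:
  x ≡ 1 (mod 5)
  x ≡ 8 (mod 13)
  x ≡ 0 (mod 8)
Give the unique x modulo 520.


Moduli 5, 13, 8 are pairwise coprime; by CRT there is a unique solution modulo M = 5 · 13 · 8 = 520.
Solve pairwise, accumulating the modulus:
  Start with x ≡ 1 (mod 5).
  Combine with x ≡ 8 (mod 13): since gcd(5, 13) = 1, we get a unique residue mod 65.
    Write x = 1 + 5·t and substitute into x ≡ 8 (mod 13): 5·t ≡ 8 − 1 = 7 (mod 13).
    The inverse of 5 mod 13 is 8 (since 5·8 = 40 = 3·13 + 1), so t ≡ 8·7 = 56 ≡ 4 (mod 13).
    Then x = 1 + 5·4 = 21, valid modulo lcm(5, 13) = 65: x ≡ 21 (mod 65).
  Combine with x ≡ 0 (mod 8): since gcd(65, 8) = 1, we get a unique residue mod 520.
    Write x = 21 + 65·t and substitute into x ≡ 0 (mod 8): 65·t ≡ 0 − 21 = -21 (mod 8).
    Reduce coefficients mod 8: 1·t ≡ 3 (mod 8).
    So t ≡ 3 (mod 8).
    Then x = 21 + 65·3 = 216, valid modulo lcm(65, 8) = 520: x ≡ 216 (mod 520).
Verify: 216 mod 5 = 1 ✓, 216 mod 13 = 8 ✓, 216 mod 8 = 0 ✓.

x ≡ 216 (mod 520).


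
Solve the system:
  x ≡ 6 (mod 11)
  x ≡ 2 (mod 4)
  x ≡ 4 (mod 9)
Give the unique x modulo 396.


Moduli 11, 4, 9 are pairwise coprime; by CRT there is a unique solution modulo M = 11 · 4 · 9 = 396.
Solve pairwise, accumulating the modulus:
  Start with x ≡ 6 (mod 11).
  Combine with x ≡ 2 (mod 4): since gcd(11, 4) = 1, we get a unique residue mod 44.
    Write x = 6 + 11·t and substitute into x ≡ 2 (mod 4): 11·t ≡ 2 − 6 = -4 (mod 4).
    Reduce coefficients mod 4: 3·t ≡ 0 (mod 4).
    The inverse of 3 mod 4 is 3 (since 3·3 = 9 = 2·4 + 1), so t ≡ 3·0 = 0 ≡ 0 (mod 4).
    Then x = 6 + 11·0 = 6, valid modulo lcm(11, 4) = 44: x ≡ 6 (mod 44).
  Combine with x ≡ 4 (mod 9): since gcd(44, 9) = 1, we get a unique residue mod 396.
    Write x = 6 + 44·t and substitute into x ≡ 4 (mod 9): 44·t ≡ 4 − 6 = -2 (mod 9).
    Reduce coefficients mod 9: 8·t ≡ 7 (mod 9).
    The inverse of 8 mod 9 is 8 (since 8·8 = 64 = 7·9 + 1), so t ≡ 8·7 = 56 ≡ 2 (mod 9).
    Then x = 6 + 44·2 = 94, valid modulo lcm(44, 9) = 396: x ≡ 94 (mod 396).
Verify: 94 mod 11 = 6 ✓, 94 mod 4 = 2 ✓, 94 mod 9 = 4 ✓.

x ≡ 94 (mod 396).


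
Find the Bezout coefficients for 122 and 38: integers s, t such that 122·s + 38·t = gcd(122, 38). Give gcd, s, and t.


Euclidean algorithm on (122, 38) — divide until remainder is 0:
  122 = 3 · 38 + 8
  38 = 4 · 8 + 6
  8 = 1 · 6 + 2
  6 = 3 · 2 + 0
gcd(122, 38) = 2.
Track Bezout coefficients alongside the remainders: start with r₀ = 122 = a·1 + b·0 (s = 1, t = 0) and r₁ = 38 = a·0 + b·1 (s = 0, t = 1); each new remainder r_{k+1} = r_{k-1} − q_k·r_k inherits s_{k+1} = s_{k-1} − q_k·s_k, t_{k+1} = t_{k-1} − q_k·t_k, so r_k = a·s_k + b·t_k at every step:
  q = 3: r = 8, s = 1 − 3·0 = 1, t = 0 − 3·1 = -3  (check: 122·1 + 38·(-3) = 8)
  q = 4: r = 6, s = 0 − 4·1 = -4, t = 1 − 4·(-3) = 13  (check: 122·(-4) + 38·13 = 6)
  q = 1: r = 2, s = 1 − 1·(-4) = 5, t = -3 − 1·13 = -16  (check: 122·5 + 38·(-16) = 2)
The row with r = 2 (the gcd) gives the Bezout coefficients s = 5, t = -16.
Result: 122 · (5) + 38 · (-16) = 2.

gcd(122, 38) = 2; s = 5, t = -16 (check: 122·5 + 38·(-16) = 2).


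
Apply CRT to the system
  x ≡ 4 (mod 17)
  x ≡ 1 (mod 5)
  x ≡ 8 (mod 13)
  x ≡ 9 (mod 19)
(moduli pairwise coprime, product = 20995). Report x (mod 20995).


Product of moduli M = 17 · 5 · 13 · 19 = 20995.
Merge one congruence at a time:
  Start: x ≡ 4 (mod 17).
  Combine with x ≡ 1 (mod 5); new modulus lcm = 85.
    Write x = 4 + 17·t and substitute into x ≡ 1 (mod 5): 17·t ≡ 1 − 4 = -3 (mod 5).
    Reduce coefficients mod 5: 2·t ≡ 2 (mod 5).
    The inverse of 2 mod 5 is 3 (since 2·3 = 6 = 1·5 + 1), so t ≡ 3·2 = 6 ≡ 1 (mod 5).
    Then x = 4 + 17·1 = 21, valid modulo lcm(17, 5) = 85: x ≡ 21 (mod 85).
  Combine with x ≡ 8 (mod 13); new modulus lcm = 1105.
    Write x = 21 + 85·t and substitute into x ≡ 8 (mod 13): 85·t ≡ 8 − 21 = -13 (mod 13).
    Reduce coefficients mod 13: 7·t ≡ 0 (mod 13).
    The inverse of 7 mod 13 is 2 (since 7·2 = 14 = 1·13 + 1), so t ≡ 2·0 = 0 ≡ 0 (mod 13).
    Then x = 21 + 85·0 = 21, valid modulo lcm(85, 13) = 1105: x ≡ 21 (mod 1105).
  Combine with x ≡ 9 (mod 19); new modulus lcm = 20995.
    Write x = 21 + 1105·t and substitute into x ≡ 9 (mod 19): 1105·t ≡ 9 − 21 = -12 (mod 19).
    Reduce coefficients mod 19: 3·t ≡ 7 (mod 19).
    The inverse of 3 mod 19 is 13 (since 3·13 = 39 = 2·19 + 1), so t ≡ 13·7 = 91 ≡ 15 (mod 19).
    Then x = 21 + 1105·15 = 16596, valid modulo lcm(1105, 19) = 20995: x ≡ 16596 (mod 20995).
Verify against each original: 16596 mod 17 = 4, 16596 mod 5 = 1, 16596 mod 13 = 8, 16596 mod 19 = 9.

x ≡ 16596 (mod 20995).


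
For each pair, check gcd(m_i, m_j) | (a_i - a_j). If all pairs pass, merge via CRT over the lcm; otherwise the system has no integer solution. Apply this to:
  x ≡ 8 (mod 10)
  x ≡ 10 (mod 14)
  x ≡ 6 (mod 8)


Moduli 10, 14, 8 are not pairwise coprime, so CRT works modulo lcm(m_i) when all pairwise compatibility conditions hold.
Pairwise compatibility: gcd(m_i, m_j) must divide a_i - a_j for every pair.
Merge one congruence at a time:
  Start: x ≡ 8 (mod 10).
  Combine with x ≡ 10 (mod 14): gcd(10, 14) = 2; 10 - 8 = 2, which IS divisible by 2, so compatible.
    Write x = 8 + 10·t and substitute into x ≡ 10 (mod 14): 10·t ≡ 10 − 8 = 2 (mod 14).
    Divide the congruence (and modulus) by g = 2: 5·t ≡ 1 (mod 7).
    The inverse of 5 mod 7 is 3 (since 5·3 = 15 = 2·7 + 1), so t ≡ 3·1 = 3 ≡ 3 (mod 7).
    Then x = 8 + 10·3 = 38, valid modulo lcm(10, 14) = 70: x ≡ 38 (mod 70).
  Combine with x ≡ 6 (mod 8): gcd(70, 8) = 2; 6 - 38 = -32, which IS divisible by 2, so compatible.
    Write x = 38 + 70·t and substitute into x ≡ 6 (mod 8): 70·t ≡ 6 − 38 = -32 (mod 8).
    Divide the congruence (and modulus) by g = 2: 35·t ≡ -16 (mod 4).
    Reduce coefficients mod 4: 3·t ≡ 0 (mod 4).
    The inverse of 3 mod 4 is 3 (since 3·3 = 9 = 2·4 + 1), so t ≡ 3·0 = 0 ≡ 0 (mod 4).
    Then x = 38 + 70·0 = 38, valid modulo lcm(70, 8) = 280: x ≡ 38 (mod 280).
Verify: 38 mod 10 = 8, 38 mod 14 = 10, 38 mod 8 = 6.

x ≡ 38 (mod 280).


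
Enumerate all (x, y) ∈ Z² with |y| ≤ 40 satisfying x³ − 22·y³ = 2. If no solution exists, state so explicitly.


The equation is x³ - 22y³ = 2. For fixed y, x³ = 22·y³ + 2, so a solution requires the RHS to be a perfect cube.
Strategy: iterate y from -40 to 40, compute RHS = 22·y³ + 2, and check whether it is a (positive or negative) perfect cube.
Check small values of y:
  y = 0: RHS = 2 is not a perfect cube.
  y = 1: RHS = 24 is not a perfect cube.
  y = -1: RHS = -20 is not a perfect cube.
  y = 2: RHS = 178 is not a perfect cube.
  y = -2: RHS = -174 is not a perfect cube.
  y = 3: RHS = 596 is not a perfect cube.
  y = -3: RHS = -592 is not a perfect cube.
Continuing the search up to |y| = 40 finds no solutions either.
No (x, y) in the scanned range satisfies the equation.

No integer solutions with |y| ≤ 40.


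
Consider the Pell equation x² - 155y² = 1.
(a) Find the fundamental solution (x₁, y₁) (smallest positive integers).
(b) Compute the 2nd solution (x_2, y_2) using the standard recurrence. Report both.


Step 1: Find the fundamental solution (x₁, y₁) of x² - 155y² = 1.
  Expand √155 as a continued fraction. a₀ = ⌊√155⌋ = 12; iterate m_{k+1} = d_k·a_k − m_k, d_{k+1} = (155 − m_{k+1}²)/d_k, a_{k+1} = ⌊(a₀ + m_{k+1})/d_{k+1}⌋ (starting m₀ = 0, d₀ = 1), with convergents p_k = a_k·p_{k-1} + p_{k-2}, q_k = a_k·q_{k-1} + q_{k-2} (p₋₁ = 1, q₋₁ = 0):
  k = 0: a₀ = 12; p₀/q₀ = 12/1; p₀² − 155·q₀² = 144 − 155 = -11.
  k = 1: m = 12, d = 11, a = ⌊(12 + 12)/11⌋ = 2; p/q = (2·12 + 1)/(2·1 + 0) = 25/2; p² − 155·q² = 625 − 620 = 5.
  k = 2: m = 10, d = 5, a = ⌊(12 + 10)/5⌋ = 4; p/q = (4·25 + 12)/(4·2 + 1) = 112/9; p² − 155·q² = 12544 − 12555 = -11.
  k = 3: m = 10, d = 11, a = ⌊(12 + 10)/11⌋ = 2; p/q = (2·112 + 25)/(2·9 + 2) = 249/20; p² − 155·q² = 62001 − 62000 = 1.
  The first convergent with p² − 155·q² = 1 gives the fundamental solution (x₁, y₁) = (249, 20).
Step 2: Apply the recurrence (x_{n+1}, y_{n+1}) = (x₁x_n + 155y₁y_n, x₁y_n + y₁x_n) repeatedly.
  From (x_1, y_1) = (249, 20): x_2 = 249·249 + 155·20·20 = 124001; y_2 = 249·20 + 20·249 = 9960.
Step 3: Verify x_2² - 155·y_2² = 15376248001 - 15376248000 = 1 (should be 1). ✓

(x_1, y_1) = (249, 20); (x_2, y_2) = (124001, 9960).


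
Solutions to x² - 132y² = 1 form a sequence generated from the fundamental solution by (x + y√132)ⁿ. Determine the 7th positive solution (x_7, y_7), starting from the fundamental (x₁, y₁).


Step 1: Find the fundamental solution (x₁, y₁) of x² - 132y² = 1.
  Expand √132 as a continued fraction. a₀ = ⌊√132⌋ = 11; iterate m_{k+1} = d_k·a_k − m_k, d_{k+1} = (132 − m_{k+1}²)/d_k, a_{k+1} = ⌊(a₀ + m_{k+1})/d_{k+1}⌋ (starting m₀ = 0, d₀ = 1), with convergents p_k = a_k·p_{k-1} + p_{k-2}, q_k = a_k·q_{k-1} + q_{k-2} (p₋₁ = 1, q₋₁ = 0):
  k = 0: a₀ = 11; p₀/q₀ = 11/1; p₀² − 132·q₀² = 121 − 132 = -11.
  k = 1: m = 11, d = 11, a = ⌊(11 + 11)/11⌋ = 2; p/q = (2·11 + 1)/(2·1 + 0) = 23/2; p² − 132·q² = 529 − 528 = 1.
  The first convergent with p² − 132·q² = 1 gives the fundamental solution (x₁, y₁) = (23, 2).
Step 2: Apply the recurrence (x_{n+1}, y_{n+1}) = (x₁x_n + 132y₁y_n, x₁y_n + y₁x_n) repeatedly.
  From (x_1, y_1) = (23, 2): x_2 = 23·23 + 132·2·2 = 1057; y_2 = 23·2 + 2·23 = 92.
  From (x_2, y_2) = (1057, 92): x_3 = 23·1057 + 132·2·92 = 48599; y_3 = 23·92 + 2·1057 = 4230.
  From (x_3, y_3) = (48599, 4230): x_4 = 23·48599 + 132·2·4230 = 2234497; y_4 = 23·4230 + 2·48599 = 194488.
  From (x_4, y_4) = (2234497, 194488): x_5 = 23·2234497 + 132·2·194488 = 102738263; y_5 = 23·194488 + 2·2234497 = 8942218.
  From (x_5, y_5) = (102738263, 8942218): x_6 = 23·102738263 + 132·2·8942218 = 4723725601; y_6 = 23·8942218 + 2·102738263 = 411147540.
  From (x_6, y_6) = (4723725601, 411147540): x_7 = 23·4723725601 + 132·2·411147540 = 217188639383; y_7 = 23·411147540 + 2·4723725601 = 18903844622.
Step 3: Verify x_7² - 132·y_7² = 47170905077038818620689 - 47170905077038818620688 = 1 (should be 1). ✓

(x_1, y_1) = (23, 2); (x_7, y_7) = (217188639383, 18903844622).


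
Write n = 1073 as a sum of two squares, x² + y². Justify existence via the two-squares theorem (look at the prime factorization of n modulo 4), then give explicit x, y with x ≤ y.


Step 1: Factor n = 1073 = 29 · 37.
Step 2: Check the mod-4 condition on each prime factor: 29 ≡ 1 (mod 4), exponent 1; 37 ≡ 1 (mod 4), exponent 1.
All primes ≡ 3 (mod 4) appear to even exponent (or don't appear), so by the two-squares theorem n IS expressible as a sum of two squares.
Step 3: Build a representation. Here n = 29 · 37 is a product of primes ≡ 1 (mod 4). Each prime p ≡ 1 (mod 4) is itself a sum of two squares; find a² by testing p − a² for a perfect square:
  29: 29 − 1² = 28, 29 − 2² = 25 = 5² ⇒ 29 = 2² + 5².
  37: 37 − 1² = 36 = 6² ⇒ 37 = 1² + 6².
  Combine using the Brahmagupta–Fibonacci identity (a² + b²)(c² + d²) = (ac − bd)² + (ad + bc)² = (ac + bd)² + (ad − bc)²:
  29 · 37 = 1073: from (2² + 5²)(1² + 6²), take (2·1 − 5·6, 2·6 + 5·1) = (2 − 30, 12 + 5) = (-28, 17); dropping signs (only squares matter) gives (28, 17); check 28² + 17² = 784 + 289 = 1073 ✓.
Step 4: Order so x ≤ y and verify: 17² + 28² = 289 + 784 = 1073 = n. ✓

n = 1073 = 17² + 28² (one valid representation with x ≤ y).


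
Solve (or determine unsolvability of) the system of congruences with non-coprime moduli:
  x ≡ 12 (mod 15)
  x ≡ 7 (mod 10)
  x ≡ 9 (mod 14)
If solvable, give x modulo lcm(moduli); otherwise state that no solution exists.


Moduli 15, 10, 14 are not pairwise coprime, so CRT works modulo lcm(m_i) when all pairwise compatibility conditions hold.
Pairwise compatibility: gcd(m_i, m_j) must divide a_i - a_j for every pair.
Merge one congruence at a time:
  Start: x ≡ 12 (mod 15).
  Combine with x ≡ 7 (mod 10): gcd(15, 10) = 5; 7 - 12 = -5, which IS divisible by 5, so compatible.
    Write x = 12 + 15·t and substitute into x ≡ 7 (mod 10): 15·t ≡ 7 − 12 = -5 (mod 10).
    Divide the congruence (and modulus) by g = 5: 3·t ≡ -1 (mod 2).
    Reduce coefficients mod 2: 1·t ≡ 1 (mod 2).
    So t ≡ 1 (mod 2).
    Then x = 12 + 15·1 = 27, valid modulo lcm(15, 10) = 30: x ≡ 27 (mod 30).
  Combine with x ≡ 9 (mod 14): gcd(30, 14) = 2; 9 - 27 = -18, which IS divisible by 2, so compatible.
    Write x = 27 + 30·t and substitute into x ≡ 9 (mod 14): 30·t ≡ 9 − 27 = -18 (mod 14).
    Divide the congruence (and modulus) by g = 2: 15·t ≡ -9 (mod 7).
    Reduce coefficients mod 7: 1·t ≡ 5 (mod 7).
    So t ≡ 5 (mod 7).
    Then x = 27 + 30·5 = 177, valid modulo lcm(30, 14) = 210: x ≡ 177 (mod 210).
Verify: 177 mod 15 = 12, 177 mod 10 = 7, 177 mod 14 = 9.

x ≡ 177 (mod 210).


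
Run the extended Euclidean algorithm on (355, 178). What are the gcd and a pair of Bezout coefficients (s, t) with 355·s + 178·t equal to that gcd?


Euclidean algorithm on (355, 178) — divide until remainder is 0:
  355 = 1 · 178 + 177
  178 = 1 · 177 + 1
  177 = 177 · 1 + 0
gcd(355, 178) = 1.
Track Bezout coefficients alongside the remainders: start with r₀ = 355 = a·1 + b·0 (s = 1, t = 0) and r₁ = 178 = a·0 + b·1 (s = 0, t = 1); each new remainder r_{k+1} = r_{k-1} − q_k·r_k inherits s_{k+1} = s_{k-1} − q_k·s_k, t_{k+1} = t_{k-1} − q_k·t_k, so r_k = a·s_k + b·t_k at every step:
  q = 1: r = 177, s = 1 − 1·0 = 1, t = 0 − 1·1 = -1  (check: 355·1 + 178·(-1) = 177)
  q = 1: r = 1, s = 0 − 1·1 = -1, t = 1 − 1·(-1) = 2  (check: 355·(-1) + 178·2 = 1)
The row with r = 1 (the gcd) gives the Bezout coefficients s = -1, t = 2.
Result: 355 · (-1) + 178 · (2) = 1.

gcd(355, 178) = 1; s = -1, t = 2 (check: 355·(-1) + 178·2 = 1).


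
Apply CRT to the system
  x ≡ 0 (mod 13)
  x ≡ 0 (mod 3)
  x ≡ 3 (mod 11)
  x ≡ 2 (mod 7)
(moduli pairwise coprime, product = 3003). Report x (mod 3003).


Product of moduli M = 13 · 3 · 11 · 7 = 3003.
Merge one congruence at a time:
  Start: x ≡ 0 (mod 13).
  Combine with x ≡ 0 (mod 3); new modulus lcm = 39.
    Write x = 0 + 13·t and substitute into x ≡ 0 (mod 3): 13·t ≡ 0 − 0 = 0 (mod 3).
    Reduce coefficients mod 3: 1·t ≡ 0 (mod 3).
    So t ≡ 0 (mod 3).
    Then x = 0 + 13·0 = 0, valid modulo lcm(13, 3) = 39: x ≡ 0 (mod 39).
  Combine with x ≡ 3 (mod 11); new modulus lcm = 429.
    Write x = 0 + 39·t and substitute into x ≡ 3 (mod 11): 39·t ≡ 3 − 0 = 3 (mod 11).
    Reduce coefficients mod 11: 6·t ≡ 3 (mod 11).
    The inverse of 6 mod 11 is 2 (since 6·2 = 12 = 1·11 + 1), so t ≡ 2·3 = 6 ≡ 6 (mod 11).
    Then x = 0 + 39·6 = 234, valid modulo lcm(39, 11) = 429: x ≡ 234 (mod 429).
  Combine with x ≡ 2 (mod 7); new modulus lcm = 3003.
    Write x = 234 + 429·t and substitute into x ≡ 2 (mod 7): 429·t ≡ 2 − 234 = -232 (mod 7).
    Reduce coefficients mod 7: 2·t ≡ 6 (mod 7).
    The inverse of 2 mod 7 is 4 (since 2·4 = 8 = 1·7 + 1), so t ≡ 4·6 = 24 ≡ 3 (mod 7).
    Then x = 234 + 429·3 = 1521, valid modulo lcm(429, 7) = 3003: x ≡ 1521 (mod 3003).
Verify against each original: 1521 mod 13 = 0, 1521 mod 3 = 0, 1521 mod 11 = 3, 1521 mod 7 = 2.

x ≡ 1521 (mod 3003).
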